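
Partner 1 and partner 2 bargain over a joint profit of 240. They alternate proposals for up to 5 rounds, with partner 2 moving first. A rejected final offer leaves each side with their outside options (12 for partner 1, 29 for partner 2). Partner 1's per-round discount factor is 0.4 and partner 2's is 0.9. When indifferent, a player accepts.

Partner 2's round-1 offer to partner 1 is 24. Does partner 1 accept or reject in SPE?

Round 5 (partner 2 proposes): partner 1 gets 12 if talks fail, so partner 2 offers 12 and keeps 228.
Round 4 (partner 1 proposes): partner 2 can get 228 next round, worth 0.9 × 228 = 205.2 now, so partner 1 offers 205.2, keeping 34.8.
Round 3 (partner 2 proposes): partner 1 can get 34.8 next round, worth 0.4 × 34.8 = 13.92 now, so partner 2 offers 13.92, keeping 226.08.
Round 2 (partner 1 proposes): partner 2 can get 226.08 next round, worth 0.9 × 226.08 = 203.472 now, so partner 1 offers 203.472, keeping 36.528.
So by rejecting in round 1, partner 1 gets 36.528 next round, worth 0.4 × 36.528 = 14.6112 now.
Offer 24 ≥ 14.6112, so partner 1 accepts.

Accept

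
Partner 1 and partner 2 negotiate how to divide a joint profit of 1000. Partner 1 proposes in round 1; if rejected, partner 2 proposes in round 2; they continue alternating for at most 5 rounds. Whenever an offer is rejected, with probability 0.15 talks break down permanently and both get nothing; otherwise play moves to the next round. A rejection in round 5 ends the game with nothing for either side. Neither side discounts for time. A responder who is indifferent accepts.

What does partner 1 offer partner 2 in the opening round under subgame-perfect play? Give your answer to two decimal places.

Round 5 (partner 1 proposes): rejection yields 0 for partner 2; partner 1 offers 0 and keeps 1000.
Round 4 (partner 2 proposes): rejecting gives partner 1 an expected 0.85 × 1000 = 850, so partner 2 offers 850, keeping 150.
Round 3 (partner 1 proposes): rejecting gives partner 2 an expected 0.85 × 150 = 127.5, so partner 1 offers 127.5, keeping 872.5.
Round 2 (partner 2 proposes): rejecting gives partner 1 an expected 0.85 × 872.5 = 741.625, so partner 2 offers 741.625, keeping 258.375.
Round 1 (partner 1 proposes): rejecting gives partner 2 an expected 0.85 × 258.375 = 219.61875; partner 1 offers that and keeps 780.38125.

219.62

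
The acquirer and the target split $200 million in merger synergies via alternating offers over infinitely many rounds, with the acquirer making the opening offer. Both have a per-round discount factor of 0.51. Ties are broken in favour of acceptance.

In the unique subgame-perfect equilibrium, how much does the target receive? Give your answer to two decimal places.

When the acquirer proposes, the target accepts any offer worth at least 0.51 times what the target would get by proposing next round; and vice versa.
This gives x = 200 − 0.51y and y = 200 − 0.51x, where x and y are each side's share when it proposes.
Hence (1 − 0.51·0.51)x = 200(1 − 0.51), i.e. 0.7399·x = 98.
x ≈ 132.4503; the target's share is 200 − x ≈ 67.5497.

67.55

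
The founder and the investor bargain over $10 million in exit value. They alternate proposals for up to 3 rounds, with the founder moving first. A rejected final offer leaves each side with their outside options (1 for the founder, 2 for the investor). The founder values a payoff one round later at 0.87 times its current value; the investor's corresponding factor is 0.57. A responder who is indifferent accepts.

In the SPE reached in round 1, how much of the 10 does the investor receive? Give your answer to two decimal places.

1.73

Round 3 (the founder proposes): the investor gets 2 if talks fail, so the founder offers 2 and keeps 8.
Round 2 (the investor proposes): the founder can get 8 next round, worth 0.87 × 8 = 6.96 now; the investor offers that and keeps 3.04.
Round 1 (the founder proposes): the investor can get 3.04 next round, worth 0.57 × 3.04 = 1.7328 now; the founder offers that and keeps 8.2672.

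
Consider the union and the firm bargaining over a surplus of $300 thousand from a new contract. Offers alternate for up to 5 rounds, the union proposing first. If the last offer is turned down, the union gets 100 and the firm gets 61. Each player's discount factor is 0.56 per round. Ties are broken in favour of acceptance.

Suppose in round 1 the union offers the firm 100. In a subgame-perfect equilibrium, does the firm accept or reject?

Round 5 (the union proposes): the firm gets 61 if talks fail, so the union offers 61 and keeps 239.
Round 4 (the firm proposes): the union can get 239 next round, worth 0.56 × 239 = 133.84 now. The firm offers 133.84 and keeps 300 − 133.84 = 166.16.
Round 3 (the union proposes): the firm can get 166.16 next round, worth 0.56 × 166.16 = 93.0496 now, so the union offers 93.0496, keeping 206.9504.
Round 2 (the firm proposes): the union can get 206.9504 next round, worth 0.56 × 206.9504 = 115.892224 now. The firm offers 115.892224 and keeps 300 − 115.892224 = 184.107776.
So by rejecting in round 1, the firm gets 184.107776 next round, worth 0.56 × 184.107776 = 103.10035456 now.
Offer 100 < 103.10035456, so the firm rejects.

Reject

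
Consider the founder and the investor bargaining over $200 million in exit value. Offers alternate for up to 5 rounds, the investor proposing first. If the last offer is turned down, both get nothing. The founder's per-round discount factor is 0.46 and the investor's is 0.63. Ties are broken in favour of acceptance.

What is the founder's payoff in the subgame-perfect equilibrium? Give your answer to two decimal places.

43.90

Solve by backward induction from round 5.
Round 5 (the investor proposes): rejection yields 0 for the founder; the investor offers 0 and keeps 200.
Round 4 (the founder proposes): the investor can get 200 next round, worth 0.63 × 200 = 126 now, so the founder offers 126, keeping 74.
Round 3 (the investor proposes): the founder can get 74 next round, worth 0.46 × 74 = 34.04 now. The investor offers 34.04 and keeps 200 − 34.04 = 165.96.
Round 2 (the founder proposes): the investor can get 165.96 next round, worth 0.63 × 165.96 = 104.5548 now, so the founder offers 104.5548, keeping 95.4452.
Round 1 (the investor proposes): the founder can get 95.4452 next round, worth 0.46 × 95.4452 = 43.904792 now. The investor offers 43.904792 and keeps 200 − 43.904792 = 156.095208.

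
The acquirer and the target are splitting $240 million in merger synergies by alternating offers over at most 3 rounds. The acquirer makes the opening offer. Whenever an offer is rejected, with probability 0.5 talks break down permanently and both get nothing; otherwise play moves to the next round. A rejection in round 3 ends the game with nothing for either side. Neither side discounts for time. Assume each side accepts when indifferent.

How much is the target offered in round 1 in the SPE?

By backward induction:
Round 3 (the acquirer proposes): the target will accept anything ≥ 0, so the acquirer offers 0 and keeps 240.
Round 2 (the target proposes): rejecting gives the acquirer an expected 0.5 × 240 = 120. The target offers 120 and keeps 240 − 120 = 120.
Round 1 (the acquirer proposes): rejecting gives the target an expected 0.5 × 120 = 60. The acquirer offers 60 and keeps 240 − 60 = 180.

60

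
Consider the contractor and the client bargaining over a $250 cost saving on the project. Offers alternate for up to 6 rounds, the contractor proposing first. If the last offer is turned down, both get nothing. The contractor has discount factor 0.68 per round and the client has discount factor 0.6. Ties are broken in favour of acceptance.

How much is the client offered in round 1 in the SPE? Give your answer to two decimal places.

92.55

By backward induction:
Round 6 (the client proposes): the contractor will accept anything ≥ 0, so the client offers 0 and keeps 250.
Round 5 (the contractor proposes): the client can get 250 next round, worth 0.6 × 250 = 150 now, so the contractor offers 150, keeping 100.
Round 4 (the client proposes): the contractor can get 100 next round, worth 0.68 × 100 = 68 now; the client offers that and keeps 182.
Round 3 (the contractor proposes): the client can get 182 next round, worth 0.6 × 182 = 109.2 now; the contractor offers that and keeps 140.8.
Round 2 (the client proposes): the contractor can get 140.8 next round, worth 0.68 × 140.8 = 95.744 now, so the client offers 95.744, keeping 154.256.
Round 1 (the contractor proposes): the client can get 154.256 next round, worth 0.6 × 154.256 = 92.5536 now; the contractor offers that and keeps 157.4464.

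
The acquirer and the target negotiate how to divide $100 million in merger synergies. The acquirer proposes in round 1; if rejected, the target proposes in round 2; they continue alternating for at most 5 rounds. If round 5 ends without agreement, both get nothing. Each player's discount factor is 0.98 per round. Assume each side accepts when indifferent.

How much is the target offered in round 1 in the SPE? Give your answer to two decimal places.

Round 5 (the acquirer proposes): rejection yields 0 for the target; the acquirer offers 0 and keeps 100.
Round 4 (the target proposes): the acquirer can get 100 next round, worth 0.98 × 100 = 98 now. The target offers 98 and keeps 100 − 98 = 2.
Round 3 (the acquirer proposes): the target can get 2 next round, worth 0.98 × 2 = 1.96 now, so the acquirer offers 1.96, keeping 98.04.
Round 2 (the target proposes): the acquirer can get 98.04 next round, worth 0.98 × 98.04 = 96.0792 now, so the target offers 96.0792, keeping 3.9208.
Round 1 (the acquirer proposes): the target can get 3.9208 next round, worth 0.98 × 3.9208 = 3.842384 now, so the acquirer offers 3.842384, keeping 96.157616.

3.84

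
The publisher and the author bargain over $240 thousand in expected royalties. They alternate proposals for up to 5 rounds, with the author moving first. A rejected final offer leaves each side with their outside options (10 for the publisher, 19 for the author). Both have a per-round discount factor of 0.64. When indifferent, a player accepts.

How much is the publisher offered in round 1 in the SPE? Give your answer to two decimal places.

79.62

Round 5 (the author proposes): the publisher gets 10 if talks fail, so the author offers 10 and keeps 230.
Round 4 (the publisher proposes): the author can get 230 next round, worth 0.64 × 230 = 147.2 now; the publisher offers that and keeps 92.8.
Round 3 (the author proposes): the publisher can get 92.8 next round, worth 0.64 × 92.8 = 59.392 now; the author offers that and keeps 180.608.
Round 2 (the publisher proposes): the author can get 180.608 next round, worth 0.64 × 180.608 = 115.58912 now. The publisher offers 115.58912 and keeps 240 − 115.58912 = 124.41088.
Round 1 (the author proposes): the publisher can get 124.41088 next round, worth 0.64 × 124.41088 = 79.6229632 now; the author offers that and keeps 160.3770368.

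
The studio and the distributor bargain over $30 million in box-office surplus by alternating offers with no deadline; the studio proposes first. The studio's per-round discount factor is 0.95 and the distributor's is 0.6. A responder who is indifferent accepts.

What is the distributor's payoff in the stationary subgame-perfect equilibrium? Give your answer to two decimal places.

When the studio proposes, the distributor accepts any offer worth at least 0.6 times what the distributor would get by proposing next round; and vice versa.
This gives x = 30 − 0.6y and y = 30 − 0.95x, where x and y are each side's share when it proposes.
Hence (1 − 0.6·0.95)x = 30(1 − 0.6), i.e. 0.43·x = 12.
x ≈ 27.9070; the distributor's share is 30 − x ≈ 2.0930.

2.09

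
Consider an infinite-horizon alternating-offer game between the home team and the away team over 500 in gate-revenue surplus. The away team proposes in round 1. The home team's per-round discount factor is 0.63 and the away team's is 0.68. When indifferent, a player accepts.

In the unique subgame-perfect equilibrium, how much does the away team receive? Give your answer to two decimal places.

323.65

When the away team proposes, the home team accepts any offer worth at least 0.63 times what the home team would get by proposing next round; and vice versa.
This gives x = 500 − 0.63y and y = 500 − 0.68x, where x and y are each side's share when it proposes.
Hence (1 − 0.63·0.68)x = 500(1 − 0.63), i.e. 0.5716·x = 185.
x ≈ 323.6529; the home team's share is 500 − x ≈ 176.3471.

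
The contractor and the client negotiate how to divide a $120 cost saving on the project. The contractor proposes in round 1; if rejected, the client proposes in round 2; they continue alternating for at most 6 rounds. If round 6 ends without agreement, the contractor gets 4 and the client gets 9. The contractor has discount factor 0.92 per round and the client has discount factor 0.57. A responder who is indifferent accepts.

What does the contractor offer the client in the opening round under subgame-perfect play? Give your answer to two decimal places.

Round 6 (the client proposes): the contractor gets 4 if talks fail, so the client offers 4 and keeps 116.
Round 5 (the contractor proposes): the client can get 116 next round, worth 0.57 × 116 = 66.12 now, so the contractor offers 66.12, keeping 53.88.
Round 4 (the client proposes): the contractor can get 53.88 next round, worth 0.92 × 53.88 = 49.5696 now. The client offers 49.5696 and keeps 120 − 49.5696 = 70.4304.
Round 3 (the contractor proposes): the client can get 70.4304 next round, worth 0.57 × 70.4304 = 40.145328 now; the contractor offers that and keeps 79.854672.
Round 2 (the client proposes): the contractor can get 79.854672 next round, worth 0.92 × 79.854672 = 73.46629824 now; the client offers that and keeps 46.53370176.
Round 1 (the contractor proposes): the client can get 46.53370176 next round, worth 0.57 × 46.53370176 = 26.5242100032 now; the contractor offers that and keeps 93.4757899968.

26.52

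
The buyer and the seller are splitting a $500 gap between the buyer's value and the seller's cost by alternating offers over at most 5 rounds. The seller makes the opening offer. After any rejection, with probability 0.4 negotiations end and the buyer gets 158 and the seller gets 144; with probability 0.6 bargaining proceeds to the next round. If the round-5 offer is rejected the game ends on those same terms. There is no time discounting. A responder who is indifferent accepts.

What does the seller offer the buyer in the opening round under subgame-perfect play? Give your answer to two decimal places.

222.63

Round 5 (the seller proposes): the buyer gets 158 if talks fail, so the seller offers 158 and keeps 342.
Round 4 (the buyer proposes): rejecting gives the seller an expected 0.6 × 342 + 0.4 × 144 = 262.8, so the buyer offers 262.8, keeping 237.2.
Round 3 (the seller proposes): rejecting gives the buyer an expected 0.6 × 237.2 + 0.4 × 158 = 205.52. The seller offers 205.52 and keeps 500 − 205.52 = 294.48.
Round 2 (the buyer proposes): rejecting gives the seller an expected 0.6 × 294.48 + 0.4 × 144 = 234.288, so the buyer offers 234.288, keeping 265.712.
Round 1 (the seller proposes): rejecting gives the buyer an expected 0.6 × 265.712 + 0.4 × 158 = 222.6272. The seller offers 222.6272 and keeps 500 − 222.6272 = 277.3728.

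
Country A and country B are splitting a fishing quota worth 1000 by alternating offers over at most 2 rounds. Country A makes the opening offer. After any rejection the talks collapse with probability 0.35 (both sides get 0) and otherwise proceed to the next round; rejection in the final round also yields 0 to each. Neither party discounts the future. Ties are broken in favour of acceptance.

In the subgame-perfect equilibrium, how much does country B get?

By backward induction:
Round 2 (country B proposes): country A will accept anything ≥ 0, so country B offers 0 and keeps 1000.
Round 1 (country A proposes): rejecting gives country B an expected 0.65 × 1000 = 650, so country A offers 650, keeping 350.

650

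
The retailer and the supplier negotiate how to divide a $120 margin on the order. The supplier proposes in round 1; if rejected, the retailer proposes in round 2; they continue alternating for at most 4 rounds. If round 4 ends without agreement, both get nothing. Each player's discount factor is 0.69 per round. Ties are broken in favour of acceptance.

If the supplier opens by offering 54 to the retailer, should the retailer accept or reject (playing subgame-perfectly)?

Round 4 (the retailer proposes): the supplier will accept anything ≥ 0, so the retailer offers 0 and keeps 120.
Round 3 (the supplier proposes): the retailer can get 120 next round, worth 0.69 × 120 = 82.8 now, so the supplier offers 82.8, keeping 37.2.
Round 2 (the retailer proposes): the supplier can get 37.2 next round, worth 0.69 × 37.2 = 25.668 now. The retailer offers 25.668 and keeps 120 − 25.668 = 94.332.
So by rejecting in round 1, the retailer gets 94.332 next round, worth 0.69 × 94.332 = 65.08908 now.
Offer 54 < 65.08908, so the retailer rejects.

Reject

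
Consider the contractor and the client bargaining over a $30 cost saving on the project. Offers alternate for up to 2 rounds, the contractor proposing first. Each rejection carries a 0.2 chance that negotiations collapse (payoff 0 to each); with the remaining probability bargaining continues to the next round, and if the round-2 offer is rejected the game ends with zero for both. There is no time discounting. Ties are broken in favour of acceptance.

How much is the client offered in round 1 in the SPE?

24

Round 2 (the client proposes): rejection yields 0 for the contractor; the client offers 0 and keeps 30.
Round 1 (the contractor proposes): rejecting gives the client an expected 0.8 × 30 = 24, so the contractor offers 24, keeping 6.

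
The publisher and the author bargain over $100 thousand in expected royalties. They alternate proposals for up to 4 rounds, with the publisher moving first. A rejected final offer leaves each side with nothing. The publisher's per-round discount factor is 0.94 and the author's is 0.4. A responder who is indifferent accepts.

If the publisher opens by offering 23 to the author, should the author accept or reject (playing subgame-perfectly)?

Accept

Work out the author's continuation value if the offer is rejected.
Round 4 (the author proposes): the publisher will accept anything ≥ 0, so the author offers 0 and keeps 100.
Round 3 (the publisher proposes): the author can get 100 next round, worth 0.4 × 100 = 40 now. The publisher offers 40 and keeps 100 − 40 = 60.
Round 2 (the author proposes): the publisher can get 60 next round, worth 0.94 × 60 = 56.4 now. The author offers 56.4 and keeps 100 − 56.4 = 43.6.
So by rejecting in round 1, the author gets 43.6 next round, worth 0.4 × 43.6 = 17.44 now.
Offer 23 ≥ 17.44, so the author accepts.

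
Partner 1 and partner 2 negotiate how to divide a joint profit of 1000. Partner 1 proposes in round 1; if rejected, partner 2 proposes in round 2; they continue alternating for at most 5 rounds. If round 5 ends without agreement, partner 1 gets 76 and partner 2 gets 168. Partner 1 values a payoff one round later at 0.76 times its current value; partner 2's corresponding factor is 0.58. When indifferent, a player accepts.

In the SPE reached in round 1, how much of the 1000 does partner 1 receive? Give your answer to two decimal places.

By backward induction:
Round 5 (partner 1 proposes): partner 2 gets 168 if talks fail, so partner 1 offers 168 and keeps 832.
Round 4 (partner 2 proposes): partner 1 can get 832 next round, worth 0.76 × 832 = 632.32 now, so partner 2 offers 632.32, keeping 367.68.
Round 3 (partner 1 proposes): partner 2 can get 367.68 next round, worth 0.58 × 367.68 = 213.2544 now; partner 1 offers that and keeps 786.7456.
Round 2 (partner 2 proposes): partner 1 can get 786.7456 next round, worth 0.76 × 786.7456 = 597.926656 now. Partner 2 offers 597.926656 and keeps 1000 − 597.926656 = 402.073344.
Round 1 (partner 1 proposes): partner 2 can get 402.073344 next round, worth 0.58 × 402.073344 = 233.20253952 now; partner 1 offers that and keeps 766.79746048.

766.80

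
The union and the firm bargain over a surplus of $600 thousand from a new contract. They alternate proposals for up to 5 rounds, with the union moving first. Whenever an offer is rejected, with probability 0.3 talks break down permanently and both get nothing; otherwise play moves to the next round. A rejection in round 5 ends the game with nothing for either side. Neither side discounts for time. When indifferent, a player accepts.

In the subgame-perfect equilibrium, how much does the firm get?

Round 5 (the union proposes): rejection yields 0 for the firm; the union offers 0 and keeps 600.
Round 4 (the firm proposes): rejecting gives the union an expected 0.7 × 600 = 420. The firm offers 420 and keeps 600 − 420 = 180.
Round 3 (the union proposes): rejecting gives the firm an expected 0.7 × 180 = 126; the union offers that and keeps 474.
Round 2 (the firm proposes): rejecting gives the union an expected 0.7 × 474 = 331.8. The firm offers 331.8 and keeps 600 − 331.8 = 268.2.
Round 1 (the union proposes): rejecting gives the firm an expected 0.7 × 268.2 = 187.74. The union offers 187.74 and keeps 600 − 187.74 = 412.26.

187.74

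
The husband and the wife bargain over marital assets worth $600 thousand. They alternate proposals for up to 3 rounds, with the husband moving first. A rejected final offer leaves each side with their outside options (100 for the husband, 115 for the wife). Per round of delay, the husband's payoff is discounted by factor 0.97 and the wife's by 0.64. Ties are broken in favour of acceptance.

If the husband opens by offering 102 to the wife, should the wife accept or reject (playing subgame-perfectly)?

Round 3 (the husband proposes): the wife gets 115 if talks fail, so the husband offers 115 and keeps 485.
Round 2 (the wife proposes): the husband can get 485 next round, worth 0.97 × 485 = 470.45 now; the wife offers that and keeps 129.55.
So by rejecting in round 1, the wife gets 129.55 next round, worth 0.64 × 129.55 = 82.912 now.
Offer 102 ≥ 82.912, so the wife accepts.

Accept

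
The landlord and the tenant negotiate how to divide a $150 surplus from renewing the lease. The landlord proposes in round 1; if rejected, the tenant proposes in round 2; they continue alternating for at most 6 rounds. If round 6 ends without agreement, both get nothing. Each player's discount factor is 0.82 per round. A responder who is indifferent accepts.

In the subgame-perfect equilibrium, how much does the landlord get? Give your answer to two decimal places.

57.36

Round 6 (the tenant proposes): rejection yields 0 for the landlord; the tenant offers 0 and keeps 150.
Round 5 (the landlord proposes): the tenant can get 150 next round, worth 0.82 × 150 = 123 now; the landlord offers that and keeps 27.
Round 4 (the tenant proposes): the landlord can get 27 next round, worth 0.82 × 27 = 22.14 now; the tenant offers that and keeps 127.86.
Round 3 (the landlord proposes): the tenant can get 127.86 next round, worth 0.82 × 127.86 = 104.8452 now, so the landlord offers 104.8452, keeping 45.1548.
Round 2 (the tenant proposes): the landlord can get 45.1548 next round, worth 0.82 × 45.1548 = 37.026936 now, so the tenant offers 37.026936, keeping 112.973064.
Round 1 (the landlord proposes): the tenant can get 112.973064 next round, worth 0.82 × 112.973064 = 92.63791248 now, so the landlord offers 92.63791248, keeping 57.36208752.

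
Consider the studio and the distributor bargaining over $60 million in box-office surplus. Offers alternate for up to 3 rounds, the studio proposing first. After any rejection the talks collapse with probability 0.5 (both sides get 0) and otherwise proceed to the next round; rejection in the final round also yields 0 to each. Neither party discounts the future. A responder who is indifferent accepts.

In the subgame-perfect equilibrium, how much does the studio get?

45

Round 3 (the studio proposes): rejection yields 0 for the distributor; the studio offers 0 and keeps 60.
Round 2 (the distributor proposes): rejecting gives the studio an expected 0.5 × 60 = 30; the distributor offers that and keeps 30.
Round 1 (the studio proposes): rejecting gives the distributor an expected 0.5 × 30 = 15; the studio offers that and keeps 45.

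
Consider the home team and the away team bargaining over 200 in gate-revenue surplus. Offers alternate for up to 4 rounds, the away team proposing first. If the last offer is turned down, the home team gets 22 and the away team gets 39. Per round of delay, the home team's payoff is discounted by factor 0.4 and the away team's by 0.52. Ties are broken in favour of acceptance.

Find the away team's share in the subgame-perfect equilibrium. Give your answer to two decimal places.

148.20

Solve by backward induction from round 4.
Round 4 (the home team proposes): the away team gets 39 if talks fail, so the home team offers 39 and keeps 161.
Round 3 (the away team proposes): the home team can get 161 next round, worth 0.4 × 161 = 64.4 now, so the away team offers 64.4, keeping 135.6.
Round 2 (the home team proposes): the away team can get 135.6 next round, worth 0.52 × 135.6 = 70.512 now, so the home team offers 70.512, keeping 129.488.
Round 1 (the away team proposes): the home team can get 129.488 next round, worth 0.4 × 129.488 = 51.7952 now; the away team offers that and keeps 148.2048.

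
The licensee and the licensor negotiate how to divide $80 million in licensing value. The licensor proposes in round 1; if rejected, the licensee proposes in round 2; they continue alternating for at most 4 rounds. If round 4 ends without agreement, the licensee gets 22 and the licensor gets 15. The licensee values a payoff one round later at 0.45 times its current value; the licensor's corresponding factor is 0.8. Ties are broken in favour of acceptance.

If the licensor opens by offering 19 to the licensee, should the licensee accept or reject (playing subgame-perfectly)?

Accept

Work out the licensee's continuation value if the offer is rejected.
Round 4 (the licensee proposes): the licensor gets 15 if talks fail, so the licensee offers 15 and keeps 65.
Round 3 (the licensor proposes): the licensee can get 65 next round, worth 0.45 × 65 = 29.25 now. The licensor offers 29.25 and keeps 80 − 29.25 = 50.75.
Round 2 (the licensee proposes): the licensor can get 50.75 next round, worth 0.8 × 50.75 = 40.6 now; the licensee offers that and keeps 39.4.
So by rejecting in round 1, the licensee gets 39.4 next round, worth 0.45 × 39.4 = 17.73 now.
Offer 19 ≥ 17.73, so the licensee accepts.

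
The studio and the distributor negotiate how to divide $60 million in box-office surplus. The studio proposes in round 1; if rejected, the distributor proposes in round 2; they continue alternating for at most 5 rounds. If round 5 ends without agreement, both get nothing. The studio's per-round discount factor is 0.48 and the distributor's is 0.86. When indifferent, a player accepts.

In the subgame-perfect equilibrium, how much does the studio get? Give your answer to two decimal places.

22.09

Round 5 (the studio proposes): rejection yields 0 for the distributor; the studio offers 0 and keeps 60.
Round 4 (the distributor proposes): the studio can get 60 next round, worth 0.48 × 60 = 28.8 now; the distributor offers that and keeps 31.2.
Round 3 (the studio proposes): the distributor can get 31.2 next round, worth 0.86 × 31.2 = 26.832 now; the studio offers that and keeps 33.168.
Round 2 (the distributor proposes): the studio can get 33.168 next round, worth 0.48 × 33.168 = 15.92064 now, so the distributor offers 15.92064, keeping 44.07936.
Round 1 (the studio proposes): the distributor can get 44.07936 next round, worth 0.86 × 44.07936 = 37.9082496 now, so the studio offers 37.9082496, keeping 22.0917504.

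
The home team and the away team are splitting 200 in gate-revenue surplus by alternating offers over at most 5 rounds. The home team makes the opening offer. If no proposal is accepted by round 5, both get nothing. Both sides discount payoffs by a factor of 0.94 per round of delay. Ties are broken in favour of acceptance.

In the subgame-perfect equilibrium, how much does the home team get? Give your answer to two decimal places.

178.75

Round 5 (the home team proposes): the away team will accept anything ≥ 0, so the home team offers 0 and keeps 200.
Round 4 (the away team proposes): the home team can get 200 next round, worth 0.94 × 200 = 188 now; the away team offers that and keeps 12.
Round 3 (the home team proposes): the away team can get 12 next round, worth 0.94 × 12 = 11.28 now. The home team offers 11.28 and keeps 200 − 11.28 = 188.72.
Round 2 (the away team proposes): the home team can get 188.72 next round, worth 0.94 × 188.72 = 177.3968 now; the away team offers that and keeps 22.6032.
Round 1 (the home team proposes): the away team can get 22.6032 next round, worth 0.94 × 22.6032 = 21.247008 now; the home team offers that and keeps 178.752992.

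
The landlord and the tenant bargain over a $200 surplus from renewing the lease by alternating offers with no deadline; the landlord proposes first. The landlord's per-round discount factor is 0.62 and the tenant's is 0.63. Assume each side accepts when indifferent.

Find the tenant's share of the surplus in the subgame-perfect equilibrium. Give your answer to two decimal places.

In a stationary SPE each proposer offers the other exactly their discounted continuation value.
If the landlord keeps x when proposing and the tenant keeps y when proposing, then x = 200 − 0.63y and y = 200 − 0.62x.
Solving: x = 200(1 − 0.63) / (1 − 0.62·0.63) = 74 / 0.6094 ≈ 121.4309.
The tenant gets 200 − 121.4309 ≈ 78.5691.

78.57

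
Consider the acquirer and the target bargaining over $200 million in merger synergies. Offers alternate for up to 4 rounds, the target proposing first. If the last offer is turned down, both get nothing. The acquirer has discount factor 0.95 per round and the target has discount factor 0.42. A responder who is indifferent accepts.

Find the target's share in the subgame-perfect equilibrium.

Round 4 (the acquirer proposes): the target will accept anything ≥ 0, so the acquirer offers 0 and keeps 200.
Round 3 (the target proposes): the acquirer can get 200 next round, worth 0.95 × 200 = 190 now, so the target offers 190, keeping 10.
Round 2 (the acquirer proposes): the target can get 10 next round, worth 0.42 × 10 = 4.2 now, so the acquirer offers 4.2, keeping 195.8.
Round 1 (the target proposes): the acquirer can get 195.8 next round, worth 0.95 × 195.8 = 186.01 now; the target offers that and keeps 13.99.

13.99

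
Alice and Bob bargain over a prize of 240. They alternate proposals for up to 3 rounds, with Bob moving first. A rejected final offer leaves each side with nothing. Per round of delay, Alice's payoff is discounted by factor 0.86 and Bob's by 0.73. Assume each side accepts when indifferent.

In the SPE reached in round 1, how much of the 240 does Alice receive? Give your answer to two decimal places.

Round 3 (Bob proposes): Alice will accept anything ≥ 0, so Bob offers 0 and keeps 240.
Round 2 (Alice proposes): Bob can get 240 next round, worth 0.73 × 240 = 175.2 now. Alice offers 175.2 and keeps 240 − 175.2 = 64.8.
Round 1 (Bob proposes): Alice can get 64.8 next round, worth 0.86 × 64.8 = 55.728 now. Bob offers 55.728 and keeps 240 − 55.728 = 184.272.

55.73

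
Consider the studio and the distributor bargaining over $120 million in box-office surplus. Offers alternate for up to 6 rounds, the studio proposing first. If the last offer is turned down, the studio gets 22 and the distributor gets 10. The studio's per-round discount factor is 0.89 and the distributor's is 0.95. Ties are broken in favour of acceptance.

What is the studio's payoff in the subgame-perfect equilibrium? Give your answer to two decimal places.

30.30

Round 6 (the distributor proposes): the studio gets 22 if talks fail, so the distributor offers 22 and keeps 98.
Round 5 (the studio proposes): the distributor can get 98 next round, worth 0.95 × 98 = 93.1 now, so the studio offers 93.1, keeping 26.9.
Round 4 (the distributor proposes): the studio can get 26.9 next round, worth 0.89 × 26.9 = 23.941 now, so the distributor offers 23.941, keeping 96.059.
Round 3 (the studio proposes): the distributor can get 96.059 next round, worth 0.95 × 96.059 = 91.25605 now. The studio offers 91.25605 and keeps 120 − 91.25605 = 28.74395.
Round 2 (the distributor proposes): the studio can get 28.74395 next round, worth 0.89 × 28.74395 = 25.5821155 now, so the distributor offers 25.5821155, keeping 94.4178845.
Round 1 (the studio proposes): the distributor can get 94.4178845 next round, worth 0.95 × 94.4178845 = 89.696990275 now; the studio offers that and keeps 30.303009725.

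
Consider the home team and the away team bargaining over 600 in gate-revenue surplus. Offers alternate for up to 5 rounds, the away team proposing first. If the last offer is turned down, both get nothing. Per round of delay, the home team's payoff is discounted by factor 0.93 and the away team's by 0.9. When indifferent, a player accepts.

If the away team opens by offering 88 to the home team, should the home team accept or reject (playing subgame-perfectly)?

Round 5 (the away team proposes): the home team will accept anything ≥ 0, so the away team offers 0 and keeps 600.
Round 4 (the home team proposes): the away team can get 600 next round, worth 0.9 × 600 = 540 now; the home team offers that and keeps 60.
Round 3 (the away team proposes): the home team can get 60 next round, worth 0.93 × 60 = 55.8 now. The away team offers 55.8 and keeps 600 − 55.8 = 544.2.
Round 2 (the home team proposes): the away team can get 544.2 next round, worth 0.9 × 544.2 = 489.78 now; the home team offers that and keeps 110.22.
So by rejecting in round 1, the home team gets 110.22 next round, worth 0.93 × 110.22 = 102.5046 now.
Offer 88 < 102.5046, so the home team rejects.

Reject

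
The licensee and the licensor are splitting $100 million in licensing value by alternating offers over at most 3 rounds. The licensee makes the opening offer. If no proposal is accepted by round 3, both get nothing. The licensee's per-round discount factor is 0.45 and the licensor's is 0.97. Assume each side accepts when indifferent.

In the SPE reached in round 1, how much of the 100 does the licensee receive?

46.65

Round 3 (the licensee proposes): the licensor will accept anything ≥ 0, so the licensee offers 0 and keeps 100.
Round 2 (the licensor proposes): the licensee can get 100 next round, worth 0.45 × 100 = 45 now, so the licensor offers 45, keeping 55.
Round 1 (the licensee proposes): the licensor can get 55 next round, worth 0.97 × 55 = 53.35 now, so the licensee offers 53.35, keeping 46.65.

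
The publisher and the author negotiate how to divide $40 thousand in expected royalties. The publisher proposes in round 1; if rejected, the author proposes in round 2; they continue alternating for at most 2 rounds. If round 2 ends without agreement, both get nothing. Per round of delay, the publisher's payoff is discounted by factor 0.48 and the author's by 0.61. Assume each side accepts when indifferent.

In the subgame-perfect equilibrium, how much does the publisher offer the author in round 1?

24.4

Round 2 (the author proposes): the publisher will accept anything ≥ 0, so the author offers 0 and keeps 40.
Round 1 (the publisher proposes): the author can get 40 next round, worth 0.61 × 40 = 24.4 now. The publisher offers 24.4 and keeps 40 − 24.4 = 15.6.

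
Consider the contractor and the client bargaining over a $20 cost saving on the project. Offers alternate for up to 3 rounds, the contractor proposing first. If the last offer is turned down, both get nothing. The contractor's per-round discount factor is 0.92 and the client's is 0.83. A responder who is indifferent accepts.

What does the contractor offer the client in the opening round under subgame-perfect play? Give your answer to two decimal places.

Round 3 (the contractor proposes): rejection yields 0 for the client; the contractor offers 0 and keeps 20.
Round 2 (the client proposes): the contractor can get 20 next round, worth 0.92 × 20 = 18.4 now; the client offers that and keeps 1.6.
Round 1 (the contractor proposes): the client can get 1.6 next round, worth 0.83 × 1.6 = 1.328 now, so the contractor offers 1.328, keeping 18.672.

1.33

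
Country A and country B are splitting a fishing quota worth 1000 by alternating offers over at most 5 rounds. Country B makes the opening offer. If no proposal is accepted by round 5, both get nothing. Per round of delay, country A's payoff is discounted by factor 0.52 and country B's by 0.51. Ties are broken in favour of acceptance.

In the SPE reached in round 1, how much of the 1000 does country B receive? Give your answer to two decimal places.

By backward induction:
Round 5 (country B proposes): country A will accept anything ≥ 0, so country B offers 0 and keeps 1000.
Round 4 (country A proposes): country B can get 1000 next round, worth 0.51 × 1000 = 510 now; country A offers that and keeps 490.
Round 3 (country B proposes): country A can get 490 next round, worth 0.52 × 490 = 254.8 now, so country B offers 254.8, keeping 745.2.
Round 2 (country A proposes): country B can get 745.2 next round, worth 0.51 × 745.2 = 380.052 now. Country A offers 380.052 and keeps 1000 − 380.052 = 619.948.
Round 1 (country B proposes): country A can get 619.948 next round, worth 0.52 × 619.948 = 322.37296 now; country B offers that and keeps 677.62704.

677.63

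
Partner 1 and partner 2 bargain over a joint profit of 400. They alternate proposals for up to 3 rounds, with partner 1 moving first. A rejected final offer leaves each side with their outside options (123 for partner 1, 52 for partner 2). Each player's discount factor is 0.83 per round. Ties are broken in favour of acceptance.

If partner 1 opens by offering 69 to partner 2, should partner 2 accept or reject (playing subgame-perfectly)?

Work out partner 2's continuation value if the offer is rejected.
Round 3 (partner 1 proposes): partner 2 gets 52 if talks fail, so partner 1 offers 52 and keeps 348.
Round 2 (partner 2 proposes): partner 1 can get 348 next round, worth 0.83 × 348 = 288.84 now, so partner 2 offers 288.84, keeping 111.16.
So by rejecting in round 1, partner 2 gets 111.16 next round, worth 0.83 × 111.16 = 92.2628 now.
Offer 69 < 92.2628, so partner 2 rejects.

Reject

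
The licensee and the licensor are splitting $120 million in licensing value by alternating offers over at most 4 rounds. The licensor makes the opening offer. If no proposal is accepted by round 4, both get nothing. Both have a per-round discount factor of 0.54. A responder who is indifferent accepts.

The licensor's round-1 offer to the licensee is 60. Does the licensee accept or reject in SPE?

Round 4 (the licensee proposes): the licensor will accept anything ≥ 0, so the licensee offers 0 and keeps 120.
Round 3 (the licensor proposes): the licensee can get 120 next round, worth 0.54 × 120 = 64.8 now, so the licensor offers 64.8, keeping 55.2.
Round 2 (the licensee proposes): the licensor can get 55.2 next round, worth 0.54 × 55.2 = 29.808 now, so the licensee offers 29.808, keeping 90.192.
So by rejecting in round 1, the licensee gets 90.192 next round, worth 0.54 × 90.192 = 48.70368 now.
Offer 60 ≥ 48.70368, so the licensee accepts.

Accept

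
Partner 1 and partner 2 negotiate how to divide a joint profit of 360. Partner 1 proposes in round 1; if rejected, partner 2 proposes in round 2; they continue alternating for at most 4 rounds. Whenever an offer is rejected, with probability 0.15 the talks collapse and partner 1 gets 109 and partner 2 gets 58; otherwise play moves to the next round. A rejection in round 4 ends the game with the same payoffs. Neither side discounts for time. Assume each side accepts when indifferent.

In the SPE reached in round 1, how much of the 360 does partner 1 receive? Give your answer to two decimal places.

By backward induction:
Round 4 (partner 2 proposes): partner 1 gets 109 if talks fail, so partner 2 offers 109 and keeps 251.
Round 3 (partner 1 proposes): rejecting gives partner 2 an expected 0.85 × 251 + 0.15 × 58 = 222.05. Partner 1 offers 222.05 and keeps 360 − 222.05 = 137.95.
Round 2 (partner 2 proposes): rejecting gives partner 1 an expected 0.85 × 137.95 + 0.15 × 109 = 133.6075. Partner 2 offers 133.6075 and keeps 360 − 133.6075 = 226.3925.
Round 1 (partner 1 proposes): rejecting gives partner 2 an expected 0.85 × 226.3925 + 0.15 × 58 = 201.133625; partner 1 offers that and keeps 158.866375.

158.87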